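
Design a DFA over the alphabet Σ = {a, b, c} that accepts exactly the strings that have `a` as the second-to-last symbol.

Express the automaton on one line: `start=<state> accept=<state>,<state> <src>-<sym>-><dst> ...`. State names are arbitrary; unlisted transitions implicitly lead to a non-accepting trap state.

start=S0 accept=S4,S5,S6 S0-a->S1 S0-b->S2 S0-c->S3 S1-a->S4 S1-b->S5 S1-c->S6 S2-a->S7 S2-b->S8 S2-c->S9 S3-a->S10 S3-b->S11 S3-c->S12 S4-a->S4 S4-b->S5 S4-c->S6 S5-a->S7 S5-b->S8 S5-c->S9 S6-a->S10 S6-b->S11 S6-c->S12 S7-a->S4 S7-b->S5 S7-c->S6 S8-a->S7 S8-b->S8 S8-c->S9 S9-a->S10 S9-b->S11 S9-c->S12 S10-a->S4 S10-b->S5 S10-c->S6 S11-a->S7 S11-b->S8 S11-c->S9 S12-a->S10 S12-b->S11 S12-c->S12

Because acceptance depends on a position counted from the end, the machine has to buffer the most recent 2 symbols. Make each state the string of the last up-to-2 symbols read; on input `x` shift the window left and append `x`. Accept when the buffered window has length 2 and begins with `a`.
          a    b    c  
>  S0     S1   S2   S3 
   S1     S4   S5   S6 
   S2     S7   S8   S9 
   S3    S10  S11  S12 
 * S4     S4   S5   S6 
 * S5     S7   S8   S9 
 * S6    S10  S11  S12 
   S7     S4   S5   S6 
   S8     S7   S8   S9 
   S9    S10  S11  S12 
   S10    S4   S5   S6 
   S11    S7   S8   S9 
   S12   S10  S11  S12 
(> = start, * = accepting)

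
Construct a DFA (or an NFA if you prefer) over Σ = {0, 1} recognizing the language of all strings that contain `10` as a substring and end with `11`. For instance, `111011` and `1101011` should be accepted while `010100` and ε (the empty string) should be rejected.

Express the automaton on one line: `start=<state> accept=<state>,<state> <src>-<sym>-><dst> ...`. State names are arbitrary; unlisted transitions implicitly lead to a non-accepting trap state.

Run two small machines in parallel and take their product. The first has 3 states tracking whether and how much of `10` has been seen; the second has 3 states tracking how much of the suffix `11` has currently been matched. A product state is a pair (one from each), accepting exactly when both do.
       0  1 
>  A   A  B 
   B   C  D 
   C   C  E 
   D   C  D 
   E   C  F 
 * F   C  F 
(> = start, * = accepting)

start=A accept=F A-0->A A-1->B B-0->C B-1->D C-0->C C-1->E D-0->C D-1->D E-0->C E-1->F F-0->C F-1->F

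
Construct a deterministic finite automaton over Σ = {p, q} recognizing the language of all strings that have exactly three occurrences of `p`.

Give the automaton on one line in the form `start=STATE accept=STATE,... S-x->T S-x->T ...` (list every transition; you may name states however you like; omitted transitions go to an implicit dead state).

start=S0 accept=S3 S0-p->S1 S0-q->S0 S1-p->S2 S1-q->S1 S2-p->S3 S2-q->S2 S3-p->S4 S3-q->S3 S4-p->S4 S4-q->S4

Count `p`s, saturating at 4: states S0 through S3 mean 0 through 3 `p`s seen; S4 means more than 3. Each `p` increments (capped at S4); other symbols loop. Accept from {S3}.
With 5 states:
        p   q  
>  S0   S1  S0 
   S1   S2  S1 
   S2   S3  S2 
 * S3   S4  S3 
   S4   S4  S4 
(> = start, * = accepting)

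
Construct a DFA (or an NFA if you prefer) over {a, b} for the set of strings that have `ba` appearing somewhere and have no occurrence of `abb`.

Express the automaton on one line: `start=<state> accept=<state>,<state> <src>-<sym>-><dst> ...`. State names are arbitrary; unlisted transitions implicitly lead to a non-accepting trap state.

start=q0 accept=q4,q6 q0-a->q1 q0-b->q2 q1-a->q1 q1-b->q3 q2-a->q4 q2-b->q2 q3-a->q4 q3-b->q5 q4-a->q4 q4-b->q6 q5-a->q5 q5-b->q5 q6-a->q4 q6-b->q5

Build one automaton per condition and run them in lockstep. The first has 3 states tracking whether and how much of `ba` has been seen; the second has 4 states tracking partial matches of the forbidden pattern `abb`. A product state is a pair (one from each), accepting exactly when both do. Minimizing collapses redundant product states.
A 7-state machine:
        a   b  
>  q0   q1  q2 
   q1   q1  q3 
   q2   q4  q2 
   q3   q4  q5 
 * q4   q4  q6 
   q5   q5  q5 
 * q6   q4  q5 
(> = start, * = accepting)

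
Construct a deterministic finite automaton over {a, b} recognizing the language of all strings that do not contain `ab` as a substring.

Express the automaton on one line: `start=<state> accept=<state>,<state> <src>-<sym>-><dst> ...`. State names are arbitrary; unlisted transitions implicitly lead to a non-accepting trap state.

Track partial matches of the forbidden pattern `ab`. State s2 is a dead state reached once `ab` has occurred; every other state accepts. s0 means no part of `ab` is currently matched.
With 3 states:
        a   b  
>* s0   s1  s0 
 * s1   s1  s2 
   s2   s2  s2 
(> = start, * = accepting)

start=s0 accept=s0,s1 s0-a->s1 s0-b->s0 s1-a->s1 s1-b->s2 s2-a->s2 s2-b->s2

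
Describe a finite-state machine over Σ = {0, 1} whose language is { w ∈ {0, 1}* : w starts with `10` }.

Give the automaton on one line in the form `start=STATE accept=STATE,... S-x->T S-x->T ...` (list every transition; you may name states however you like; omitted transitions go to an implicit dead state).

start=s0 accept=s2 s0-0->s3 s0-1->s1 s1-0->s2 s1-1->s3 s2-0->s2 s2-1->s2 s3-0->s3 s3-1->s3

Check the first 2 symbols one by one: s0 through s1 record how many have matched `10` so far; any wrong symbol goes to the dead state s3. After all 2 match we enter the accepting sink s2.
With 4 states:
        0   1  
>  s0   s3  s1 
   s1   s2  s3 
 * s2   s2  s2 
   s3   s3  s3 
(> = start, * = accepting)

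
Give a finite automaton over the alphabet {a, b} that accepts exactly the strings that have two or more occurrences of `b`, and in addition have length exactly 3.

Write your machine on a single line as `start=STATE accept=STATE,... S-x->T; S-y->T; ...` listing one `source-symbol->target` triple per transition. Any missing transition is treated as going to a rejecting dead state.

start=q0; accept=q6; q0-a->q1; q0-b->q2; q1-a->q3; q1-b->q4; q2-a->q4; q2-b->q5; q3-a->q3; q3-b->q3; q4-a->q3; q4-b->q6; q5-a->q6; q5-b->q6; q6-a->q3; q6-b->q3

Build one automaton per condition and run them in lockstep. The first has 4 states tracking the count of `b`s, saturating at 3; the second has 5 states tracking the input length, saturating at 4. A product state is a pair (one from each), accepting exactly when both do. Equivalent product states are then merged.
With 7 states:
        a   b  
>  q0   q1  q2 
   q1   q3  q4 
   q2   q4  q5 
   q3   q3  q3 
   q4   q3  q6 
   q5   q6  q6 
 * q6   q3  q3 
(> = start, * = accepting)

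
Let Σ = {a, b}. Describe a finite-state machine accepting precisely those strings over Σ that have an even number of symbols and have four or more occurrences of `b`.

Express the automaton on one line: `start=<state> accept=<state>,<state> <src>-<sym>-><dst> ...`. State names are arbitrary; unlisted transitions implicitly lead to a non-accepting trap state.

Build one automaton per condition and run them in lockstep. One (2 states) tracks the input length modulo 2; the other (6 states) tracks the count of `b`s, saturating at 5. Each combined state is a pair, one component from each; accept when both components accept.
          a    b  
>  q0     q1   q2 
   q1     q0   q3 
   q2     q3   q4 
   q3     q2   q5 
   q4     q5   q6 
   q5     q4   q7 
   q6     q7   q8 
   q7     q6   q9 
 * q8     q9  q10 
   q9     q8  q11 
   q10   q11  q11 
 * q11   q10  q10 
(> = start, * = accepting)

start=q0 accept=q8,q11 q0-a->q1 q0-b->q2 q1-a->q0 q1-b->q3 q2-a->q3 q2-b->q4 q3-a->q2 q3-b->q5 q4-a->q5 q4-b->q6 q5-a->q4 q5-b->q7 q6-a->q7 q6-b->q8 q7-a->q6 q7-b->q9 q8-a->q9 q8-b->q10 q9-a->q8 q9-b->q11 q10-a->q11 q10-b->q11 q11-a->q10 q11-b->q10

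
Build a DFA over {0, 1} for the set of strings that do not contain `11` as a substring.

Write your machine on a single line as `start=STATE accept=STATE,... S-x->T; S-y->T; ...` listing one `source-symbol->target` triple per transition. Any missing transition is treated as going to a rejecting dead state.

start=q0; accept=q0,q1; q0-0->q0; q0-1->q1; q1-0->q0; q1-1->q2; q2-0->q2; q2-1->q2

This is the complement of 'contains `11`'. Use the same substring-matching states — q0 through q2 holding how much of `11` has just been matched — but flip the accepting set: everything except the trap q2 accepts.
3 states suffice.
        0   1  
>* q0   q0  q1 
 * q1   q0  q2 
   q2   q2  q2 
(> = start, * = accepting)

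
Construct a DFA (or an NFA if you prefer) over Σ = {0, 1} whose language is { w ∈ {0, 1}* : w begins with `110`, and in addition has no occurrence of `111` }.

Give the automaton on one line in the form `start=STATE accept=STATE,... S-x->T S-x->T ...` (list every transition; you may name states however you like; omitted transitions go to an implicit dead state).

start=q0 accept=q6,q8,q9 q0-0->q1 q0-1->q2 q1-0->q1 q1-1->q3 q2-0->q1 q2-1->q4 q3-0->q1 q3-1->q5 q4-0->q6 q4-1->q7 q5-0->q1 q5-1->q7 q6-0->q6 q6-1->q8 q7-0->q7 q7-1->q7 q8-0->q6 q8-1->q9 q9-0->q6 q9-1->q10 q10-0->q10 q10-1->q10

Build one automaton per condition and run them in lockstep. The first has 5 states tracking whether the input so far still matches the prefix `110`; the second has 4 states tracking partial matches of the forbidden pattern `111`. A product state is a pair (one from each), accepting exactly when both do.
An 11-state machine:
          0    1  
>  q0     q1   q2 
   q1     q1   q3 
   q2     q1   q4 
   q3     q1   q5 
   q4     q6   q7 
   q5     q1   q7 
 * q6     q6   q8 
   q7     q7   q7 
 * q8     q6   q9 
 * q9     q6  q10 
   q10   q10  q10 
(> = start, * = accepting)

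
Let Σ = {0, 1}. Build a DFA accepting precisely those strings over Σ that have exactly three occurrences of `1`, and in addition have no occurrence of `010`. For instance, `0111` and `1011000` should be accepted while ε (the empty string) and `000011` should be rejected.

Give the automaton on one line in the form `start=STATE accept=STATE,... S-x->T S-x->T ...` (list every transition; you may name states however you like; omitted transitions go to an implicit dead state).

start=s0 accept=s9,s11,s12 s0-0->s1 s0-1->s2 s1-0->s1 s1-1->s3 s2-0->s4 s2-1->s5 s3-0->s6 s3-1->s5 s4-0->s4 s4-1->s7 s5-0->s8 s5-1->s9 s6-0->s6 s6-1->s10 s7-0->s10 s7-1->s9 s8-0->s8 s8-1->s11 s9-0->s12 s9-1->s13 s10-0->s10 s10-1->s14 s11-0->s14 s11-1->s13 s12-0->s12 s12-1->s15 s13-0->s16 s13-1->s13 s14-0->s14 s14-1->s17 s15-0->s17 s15-1->s13 s16-0->s16 s16-1->s15 s17-0->s17 s17-1->s17

Run two small machines in parallel and take their product. The first has 5 states tracking the count of `1`s, saturating at 4; the second has 4 states tracking partial matches of the forbidden pattern `010`. A product state is a pair (one from each), accepting exactly when both do.
          0    1  
>  s0     s1   s2 
   s1     s1   s3 
   s2     s4   s5 
   s3     s6   s5 
   s4     s4   s7 
   s5     s8   s9 
   s6     s6  s10 
   s7    s10   s9 
   s8     s8  s11 
 * s9    s12  s13 
   s10   s10  s14 
 * s11   s14  s13 
 * s12   s12  s15 
   s13   s16  s13 
   s14   s14  s17 
   s15   s17  s13 
   s16   s16  s15 
   s17   s17  s17 
(> = start, * = accepting)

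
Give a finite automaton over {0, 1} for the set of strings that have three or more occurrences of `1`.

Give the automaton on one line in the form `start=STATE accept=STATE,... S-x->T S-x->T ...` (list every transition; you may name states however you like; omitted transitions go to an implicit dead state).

Count `1`s, saturating at 4: states S0 through S3 mean 0 through 3 `1`s seen; S4 means more than 3. Each `1` increments (capped at S4); other symbols loop. Accept from {S3, S4}.
A 5-state machine:
        0   1  
>  S0   S0  S1 
   S1   S1  S2 
   S2   S2  S3 
 * S3   S3  S4 
 * S4   S4  S4 
(> = start, * = accepting)

start=S0 accept=S3,S4 S0-0->S0 S0-1->S1 S1-0->S1 S1-1->S2 S2-0->S2 S2-1->S3 S3-0->S3 S3-1->S4 S4-0->S4 S4-1->S4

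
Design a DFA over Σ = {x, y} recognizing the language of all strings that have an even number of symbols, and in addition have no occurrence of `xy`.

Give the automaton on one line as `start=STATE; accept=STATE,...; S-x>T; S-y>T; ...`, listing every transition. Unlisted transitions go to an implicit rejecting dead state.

start=q0; accept=q0,q3; q0-x>q1; q0-y>q2; q1-x>q3; q1-y>q4; q2-x>q3; q2-y>q0; q3-x>q1; q3-y>q5; q4-x>q5; q4-y>q5; q5-x>q4; q5-y>q4

Run two small machines in parallel and take their product. One (2 states) tracks the input length modulo 2; the other (3 states) tracks partial matches of the forbidden pattern `xy`. Each combined state is a pair, one component from each; accept when both components accept.
A 6-state machine:
        x   y  
>* q0   q1  q2 
   q1   q3  q4 
   q2   q3  q0 
 * q3   q1  q5 
   q4   q5  q5 
   q5   q4  q4 
(> = start, * = accepting)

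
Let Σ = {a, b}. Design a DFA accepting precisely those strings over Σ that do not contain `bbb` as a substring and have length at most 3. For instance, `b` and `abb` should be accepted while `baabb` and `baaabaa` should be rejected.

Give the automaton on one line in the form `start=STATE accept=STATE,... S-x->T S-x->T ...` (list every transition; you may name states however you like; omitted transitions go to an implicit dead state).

start=q0 accept=q0,q1,q2,q3,q4,q5 q0-a->q1 q0-b->q2 q1-a->q3 q1-b->q3 q2-a->q3 q2-b->q4 q3-a->q5 q3-b->q5 q4-a->q5 q4-b->q6 q5-a->q6 q5-b->q6 q6-a->q6 q6-b->q6

Run two small machines in parallel and take their product. One (4 states) tracks partial matches of the forbidden pattern `bbb`; the other (5 states) tracks the input length, saturating at 4. Each combined state is a pair, one component from each; accept when both components accept. After merging equivalent states the machine shrinks.
        a   b  
>* q0   q1  q2 
 * q1   q3  q3 
 * q2   q3  q4 
 * q3   q5  q5 
 * q4   q5  q6 
 * q5   q6  q6 
   q6   q6  q6 
(> = start, * = accepting)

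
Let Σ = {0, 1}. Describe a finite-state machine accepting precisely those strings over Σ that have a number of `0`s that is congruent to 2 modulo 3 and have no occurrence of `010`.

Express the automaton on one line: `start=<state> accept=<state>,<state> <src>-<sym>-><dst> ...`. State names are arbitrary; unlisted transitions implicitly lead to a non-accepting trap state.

Build one automaton per condition and run them in lockstep. One (3 states) tracks the count of `0`s modulo 3; the other (4 states) tracks partial matches of the forbidden pattern `010`. Each combined state is a pair, one component from each; accept when both components accept. Equivalent product states are then merged.
10 states suffice.
        0   1  
>  q0   q1  q0 
   q1   q2  q3 
 * q2   q4  q5 
   q3   q6  q7 
   q4   q1  q8 
 * q5   q6  q9 
   q6   q6  q6 
   q7   q2  q7 
   q8   q6  q0 
 * q9   q4  q9 
(> = start, * = accepting)

start=q0 accept=q2,q5,q9 q0-0->q1 q0-1->q0 q1-0->q2 q1-1->q3 q2-0->q4 q2-1->q5 q3-0->q6 q3-1->q7 q4-0->q1 q4-1->q8 q5-0->q6 q5-1->q9 q6-0->q6 q6-1->q6 q7-0->q2 q7-1->q7 q8-0->q6 q8-1->q0 q9-0->q4 q9-1->q9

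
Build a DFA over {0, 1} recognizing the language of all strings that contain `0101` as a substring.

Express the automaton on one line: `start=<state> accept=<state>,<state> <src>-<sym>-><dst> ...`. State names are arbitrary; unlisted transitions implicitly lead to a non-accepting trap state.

start=q0 accept=q4 q0-0->q1 q0-1->q0 q1-0->q1 q1-1->q2 q2-0->q3 q2-1->q0 q3-0->q1 q3-1->q4 q4-0->q4 q4-1->q4

Track how much of `0101` has been matched so far: state q0 is no progress, q4 is the absorbing accept state reached once `0101` has occurred. Intermediate states record partial matches; on a mismatch, fall back to the longest reusable overlap.
        0   1  
>  q0   q1  q0 
   q1   q1  q2 
   q2   q3  q0 
   q3   q1  q4 
 * q4   q4  q4 
(> = start, * = accepting)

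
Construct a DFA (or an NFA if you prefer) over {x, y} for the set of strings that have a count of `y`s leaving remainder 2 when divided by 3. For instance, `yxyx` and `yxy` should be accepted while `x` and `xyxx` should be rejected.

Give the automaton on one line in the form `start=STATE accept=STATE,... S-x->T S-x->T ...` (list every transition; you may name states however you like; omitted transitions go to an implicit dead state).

The only thing that matters is how many `y`s have appeared, reduced mod 3. Use one state per residue: S0 for 0, …, S2 for 2. Reading `y` moves to the next residue; anything else stays put. S2 is accepting.
3 states suffice.
        x   y  
>  S0   S0  S1 
   S1   S1  S2 
 * S2   S2  S0 
(> = start, * = accepting)

start=S0 accept=S2 S0-x->S0 S0-y->S1 S1-x->S1 S1-y->S2 S2-x->S2 S2-y->S0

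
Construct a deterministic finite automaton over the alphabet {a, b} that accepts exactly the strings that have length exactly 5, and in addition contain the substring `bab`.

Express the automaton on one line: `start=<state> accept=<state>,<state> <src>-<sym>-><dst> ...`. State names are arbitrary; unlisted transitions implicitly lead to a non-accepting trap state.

Handle the two conditions separately and then intersect. The first has 7 states tracking the input length, saturating at 6; the second has 4 states tracking whether and how much of `bab` has been seen. A product state is a pair (one from each), accepting exactly when both do.
          a    b  
>  q0     q1   q2 
   q1     q3   q4 
   q2     q5   q4 
   q3     q6   q7 
   q4     q8   q7 
   q5     q6   q9 
   q6    q10  q11 
   q7    q12  q11 
   q8    q10  q13 
   q9    q13  q13 
   q10   q14  q15 
   q11   q16  q15 
   q12   q14  q17 
   q13   q17  q17 
   q14   q18  q19 
   q15   q20  q19 
   q16   q18  q21 
 * q17   q21  q21 
   q18   q18  q19 
   q19   q20  q19 
   q20   q18  q21 
   q21   q21  q21 
(> = start, * = accepting)

start=q0 accept=q17 q0-a->q1 q0-b->q2 q1-a->q3 q1-b->q4 q2-a->q5 q2-b->q4 q3-a->q6 q3-b->q7 q4-a->q8 q4-b->q7 q5-a->q6 q5-b->q9 q6-a->q10 q6-b->q11 q7-a->q12 q7-b->q11 q8-a->q10 q8-b->q13 q9-a->q13 q9-b->q13 q10-a->q14 q10-b->q15 q11-a->q16 q11-b->q15 q12-a->q14 q12-b->q17 q13-a->q17 q13-b->q17 q14-a->q18 q14-b->q19 q15-a->q20 q15-b->q19 q16-a->q18 q16-b->q21 q17-a->q21 q17-b->q21 q18-a->q18 q18-b->q19 q19-a->q20 q19-b->q19 q20-a->q18 q20-b->q21 q21-a->q21 q21-b->q21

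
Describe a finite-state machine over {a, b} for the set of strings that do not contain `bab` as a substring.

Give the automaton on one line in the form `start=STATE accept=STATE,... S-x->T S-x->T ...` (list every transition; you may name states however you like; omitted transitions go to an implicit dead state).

This is the complement of 'contains `bab`'. Use the same substring-matching states — S0 through S3 holding how much of `bab` has just been matched — but flip the accepting set: everything except the trap S3 accepts.
With 4 states:
        a   b  
>* S0   S0  S1 
 * S1   S2  S1 
 * S2   S0  S3 
   S3   S3  S3 
(> = start, * = accepting)

start=S0 accept=S0,S1,S2 S0-a->S0 S0-b->S1 S1-a->S2 S1-b->S1 S2-a->S0 S2-b->S3 S3-a->S3 S3-b->S3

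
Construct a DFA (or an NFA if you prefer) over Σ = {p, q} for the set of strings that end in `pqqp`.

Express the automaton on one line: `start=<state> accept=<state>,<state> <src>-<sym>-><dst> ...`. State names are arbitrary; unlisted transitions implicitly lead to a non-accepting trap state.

start=s0 accept=s4 s0-p->s1 s0-q->s0 s1-p->s1 s1-q->s2 s2-p->s1 s2-q->s3 s3-p->s4 s3-q->s0 s4-p->s1 s4-q->s2

Remember how much of `pqqp` the current input suffix matches. State s0 means no match yet; s1 means the last symbol is `p`; s2 means the last 2 symbols are `pq`; s3 means the last 3 symbols are `pqq`; s4 means the last 4 symbols are `pqqp`. Only s4 accepts. On a mismatch, fall back to the longest proper suffix that is still a prefix of `pqqp`.
A 5-state machine:
        p   q  
>  s0   s1  s0 
   s1   s1  s2 
   s2   s1  s3 
   s3   s4  s0 
 * s4   s1  s2 
(> = start, * = accepting)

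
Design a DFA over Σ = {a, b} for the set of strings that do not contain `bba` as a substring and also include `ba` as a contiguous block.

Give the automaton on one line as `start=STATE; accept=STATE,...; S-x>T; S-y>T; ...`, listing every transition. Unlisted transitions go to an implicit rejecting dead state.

Run two small machines in parallel and take their product. One (4 states) tracks partial matches of the forbidden pattern `bba`; the other (3 states) tracks whether and how much of `ba` has been seen. Each combined state is a pair, one component from each; accept when both components accept.
A 7-state machine:
        a   b  
>  s0   s0  s1 
   s1   s2  s3 
 * s2   s2  s4 
   s3   s5  s3 
 * s4   s2  s6 
   s5   s5  s5 
 * s6   s5  s6 
(> = start, * = accepting)

start=s0; accept=s2,s4,s6; s0-a>s0; s0-b>s1; s1-a>s2; s1-b>s3; s2-a>s2; s2-b>s4; s3-a>s5; s3-b>s3; s4-a>s2; s4-b>s6; s5-a>s5; s5-b>s5; s6-a>s5; s6-b>s6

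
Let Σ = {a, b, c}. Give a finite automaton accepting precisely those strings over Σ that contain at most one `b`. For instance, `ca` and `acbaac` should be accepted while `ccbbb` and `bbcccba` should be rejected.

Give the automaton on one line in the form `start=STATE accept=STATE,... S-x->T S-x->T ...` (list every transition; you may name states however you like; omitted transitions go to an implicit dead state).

Only the number of `b`s matters, and only up to 2. Make a chain q0 → q1 → q2 advanced by each `b` (with q2 absorbing); every other symbol self-loops. The accepting set is {q0, q1}.
        a   b   c  
>* q0   q0  q1  q0 
 * q1   q1  q2  q1 
   q2   q2  q2  q2 
(> = start, * = accepting)

start=q0 accept=q0,q1 q0-a->q0 q0-b->q1 q0-c->q0 q1-a->q1 q1-b->q2 q1-c->q1 q2-a->q2 q2-b->q2 q2-c->q2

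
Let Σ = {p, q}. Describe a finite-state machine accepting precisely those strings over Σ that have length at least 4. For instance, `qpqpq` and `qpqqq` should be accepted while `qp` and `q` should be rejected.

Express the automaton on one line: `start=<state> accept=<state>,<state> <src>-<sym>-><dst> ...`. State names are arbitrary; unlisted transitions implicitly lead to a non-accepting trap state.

Count input length up to 5: every symbol moves from s0 toward s5, which means 'more than 4' and absorbs. Accept from {s4, s5}.
6 states suffice.
        p   q  
>  s0   s1  s1 
   s1   s2  s2 
   s2   s3  s3 
   s3   s4  s4 
 * s4   s5  s5 
 * s5   s5  s5 
(> = start, * = accepting)

start=s0 accept=s4,s5 s0-p->s1 s0-q->s1 s1-p->s2 s1-q->s2 s2-p->s3 s2-q->s3 s3-p->s4 s3-q->s4 s4-p->s5 s4-q->s5 s5-p->s5 s5-q->s5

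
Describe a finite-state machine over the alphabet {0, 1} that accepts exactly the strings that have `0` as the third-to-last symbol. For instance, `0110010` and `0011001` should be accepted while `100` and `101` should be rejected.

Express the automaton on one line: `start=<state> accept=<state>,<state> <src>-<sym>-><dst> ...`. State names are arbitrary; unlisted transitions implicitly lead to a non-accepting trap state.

A DFA must remember the last 3 symbols (since which symbol is third-to-last isn't known until the input ends). Use one state per possible window of the last ≤3 symbols; accept from those whose window starts with `0`.
15 states suffice.
          0    1  
>  s0     s1   s2 
   s1     s3   s4 
   s2     s5   s6 
   s3     s7   s8 
   s4     s9  s10 
   s5    s11  s12 
   s6    s13  s14 
 * s7     s7   s8 
 * s8     s9  s10 
 * s9    s11  s12 
 * s10   s13  s14 
   s11    s7   s8 
   s12    s9  s10 
   s13   s11  s12 
   s14   s13  s14 
(> = start, * = accepting)

start=s0 accept=s7,s8,s9,s10 s0-0->s1 s0-1->s2 s1-0->s3 s1-1->s4 s2-0->s5 s2-1->s6 s3-0->s7 s3-1->s8 s4-0->s9 s4-1->s10 s5-0->s11 s5-1->s12 s6-0->s13 s6-1->s14 s7-0->s7 s7-1->s8 s8-0->s9 s8-1->s10 s9-0->s11 s9-1->s12 s10-0->s13 s10-1->s14 s11-0->s7 s11-1->s8 s12-0->s9 s12-1->s10 s13-0->s11 s13-1->s12 s14-0->s13 s14-1->s14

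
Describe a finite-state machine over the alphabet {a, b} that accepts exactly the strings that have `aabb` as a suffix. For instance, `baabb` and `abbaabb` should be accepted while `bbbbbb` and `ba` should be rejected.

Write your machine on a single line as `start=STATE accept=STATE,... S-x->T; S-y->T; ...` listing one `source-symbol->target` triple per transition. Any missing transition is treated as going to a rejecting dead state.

start=S0; accept=S4; S0-a->S1; S0-b->S0; S1-a->S2; S1-b->S0; S2-a->S2; S2-b->S3; S3-a->S1; S3-b->S4; S4-a->S1; S4-b->S0

Let each state record the length of the longest suffix of the input read so far that is also a prefix of `aabb`. S1 means the last symbol is `a`; S2 means the last 2 symbols are `aa`; S3 means the last 3 symbols are `aab`; S4 means the last 4 symbols are `aabb`. Accept only at S4, where the string currently ends in `aabb`.
        a   b  
>  S0   S1  S0 
   S1   S2  S0 
   S2   S2  S3 
   S3   S1  S4 
 * S4   S1  S0 
(> = start, * = accepting)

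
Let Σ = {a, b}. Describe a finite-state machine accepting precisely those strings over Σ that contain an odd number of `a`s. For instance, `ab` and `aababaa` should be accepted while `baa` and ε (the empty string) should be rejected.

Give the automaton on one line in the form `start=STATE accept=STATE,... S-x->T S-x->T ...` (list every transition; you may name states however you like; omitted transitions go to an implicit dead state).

start=q0 accept=q1 q0-a->q1 q0-b->q0 q1-a->q0 q1-b->q1

The only thing that matters is how many `a`s have appeared, reduced mod 2. Use one state per residue: q0 for 0, …, q1 for 1. Reading `a` moves to the next residue; anything else stays put. q1 is accepting.
        a   b  
>  q0   q1  q0 
 * q1   q0  q1 
(> = start, * = accepting)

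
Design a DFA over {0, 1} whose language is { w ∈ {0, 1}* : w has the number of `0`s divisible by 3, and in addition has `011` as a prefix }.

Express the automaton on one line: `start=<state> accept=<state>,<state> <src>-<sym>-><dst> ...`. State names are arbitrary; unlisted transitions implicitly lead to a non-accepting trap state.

Build one automaton per condition and run them in lockstep. One (3 states) tracks the count of `0`s modulo 3; the other (5 states) tracks whether the input so far still matches the prefix `011`. Each combined state is a pair, one component from each; accept when both components accept. Minimizing collapses redundant product states.
        0   1  
>  S0   S1  S2 
   S1   S2  S3 
   S2   S2  S2 
   S3   S2  S4 
   S4   S5  S4 
   S5   S6  S5 
 * S6   S4  S6 
(> = start, * = accepting)

start=S0 accept=S6 S0-0->S1 S0-1->S2 S1-0->S2 S1-1->S3 S2-0->S2 S2-1->S2 S3-0->S2 S3-1->S4 S4-0->S5 S4-1->S4 S5-0->S6 S5-1->S5 S6-0->S4 S6-1->S6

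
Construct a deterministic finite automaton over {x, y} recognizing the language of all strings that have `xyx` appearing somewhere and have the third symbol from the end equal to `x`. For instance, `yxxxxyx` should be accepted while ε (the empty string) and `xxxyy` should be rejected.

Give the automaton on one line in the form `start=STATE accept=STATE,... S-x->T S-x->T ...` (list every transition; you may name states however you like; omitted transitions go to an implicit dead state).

start=S0 accept=S9,S17,S18,S19 S0-x->S1 S0-y->S2 S1-x->S3 S1-y->S4 S2-x->S5 S2-y->S6 S3-x->S7 S3-y->S8 S4-x->S9 S4-y->S10 S5-x->S11 S5-y->S12 S6-x->S13 S6-y->S14 S7-x->S7 S7-y->S8 S8-x->S9 S8-y->S10 S9-x->S15 S9-y->S16 S10-x->S13 S10-y->S14 S11-x->S7 S11-y->S8 S12-x->S9 S12-y->S10 S13-x->S11 S13-y->S12 S14-x->S13 S14-y->S14 S15-x->S17 S15-y->S18 S16-x->S9 S16-y->S19 S17-x->S17 S17-y->S18 S18-x->S9 S18-y->S19 S19-x->S20 S19-y->S21 S20-x->S15 S20-y->S16 S21-x->S20 S21-y->S21

Build one automaton per condition and run them in lockstep. The first has 4 states tracking whether and how much of `xyx` has been seen; the second has 15 states tracking the last 3 symbols read. A product state is a pair (one from each), accepting exactly when both do.
          x    y  
>  S0     S1   S2 
   S1     S3   S4 
   S2     S5   S6 
   S3     S7   S8 
   S4     S9  S10 
   S5    S11  S12 
   S6    S13  S14 
   S7     S7   S8 
   S8     S9  S10 
 * S9    S15  S16 
   S10   S13  S14 
   S11    S7   S8 
   S12    S9  S10 
   S13   S11  S12 
   S14   S13  S14 
   S15   S17  S18 
   S16    S9  S19 
 * S17   S17  S18 
 * S18    S9  S19 
 * S19   S20  S21 
   S20   S15  S16 
   S21   S20  S21 
(> = start, * = accepting)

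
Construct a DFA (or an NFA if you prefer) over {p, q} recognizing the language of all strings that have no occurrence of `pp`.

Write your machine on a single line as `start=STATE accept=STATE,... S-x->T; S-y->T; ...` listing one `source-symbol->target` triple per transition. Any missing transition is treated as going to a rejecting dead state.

start=s0; accept=s0,s1; s0-p->s1; s0-q->s0; s1-p->s2; s1-q->s0; s2-p->s2; s2-q->s2

Track partial matches of the forbidden pattern `pp`. State s2 is a dead state reached once `pp` has occurred; every other state accepts. s0 means no part of `pp` is currently matched.
A 3-state machine:
        p   q  
>* s0   s1  s0 
 * s1   s2  s0 
   s2   s2  s2 
(> = start, * = accepting)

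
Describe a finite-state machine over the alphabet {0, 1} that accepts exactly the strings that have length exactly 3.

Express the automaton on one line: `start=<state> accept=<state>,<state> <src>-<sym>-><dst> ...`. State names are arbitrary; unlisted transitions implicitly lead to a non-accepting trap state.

start=q0 accept=q3 q0-0->q1 q0-1->q1 q1-0->q2 q1-1->q2 q2-0->q3 q2-1->q3 q3-0->q4 q3-1->q4 q4-0->q4 q4-1->q4

Count input length up to 4: every symbol moves from q0 toward q4, which means 'more than 3' and absorbs. Accept from {q3}.
With 5 states:
        0   1  
>  q0   q1  q1 
   q1   q2  q2 
   q2   q3  q3 
 * q3   q4  q4 
   q4   q4  q4 
(> = start, * = accepting)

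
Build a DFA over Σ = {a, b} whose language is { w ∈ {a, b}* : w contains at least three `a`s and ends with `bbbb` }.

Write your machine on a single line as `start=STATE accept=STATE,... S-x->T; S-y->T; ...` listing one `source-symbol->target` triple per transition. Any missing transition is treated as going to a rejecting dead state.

start=q0; accept=q7; q0-a->q1; q0-b->q0; q1-a->q2; q1-b->q1; q2-a->q3; q2-b->q2; q3-a->q3; q3-b->q4; q4-a->q3; q4-b->q5; q5-a->q3; q5-b->q6; q6-a->q3; q6-b->q7; q7-a->q3; q7-b->q7

Build one automaton per condition and run them in lockstep. The first has 5 states tracking the count of `a`s, saturating at 4; the second has 5 states tracking how much of the suffix `bbbb` has currently been matched. A product state is a pair (one from each), accepting exactly when both do. After merging equivalent states the machine shrinks.
        a   b  
>  q0   q1  q0 
   q1   q2  q1 
   q2   q3  q2 
   q3   q3  q4 
   q4   q3  q5 
   q5   q3  q6 
   q6   q3  q7 
 * q7   q3  q7 
(> = start, * = accepting)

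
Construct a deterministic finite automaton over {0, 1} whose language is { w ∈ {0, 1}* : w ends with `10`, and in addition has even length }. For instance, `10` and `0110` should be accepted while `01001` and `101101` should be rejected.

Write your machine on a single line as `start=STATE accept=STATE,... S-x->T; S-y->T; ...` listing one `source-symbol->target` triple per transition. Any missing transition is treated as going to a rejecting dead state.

start=A; accept=E; A-0->B; A-1->C; B-0->A; B-1->D; C-0->E; C-1->D; D-0->F; D-1->C; E-0->B; E-1->C; F-0->A; F-1->D

Build one automaton per condition and run them in lockstep. The first has 3 states tracking how much of the suffix `10` has currently been matched; the second has 2 states tracking the input length modulo 2. A product state is a pair (one from each), accepting exactly when both do.
6 states suffice.
       0  1 
>  A   B  C 
   B   A  D 
   C   E  D 
   D   F  C 
 * E   B  C 
   F   A  D 
(> = start, * = accepting)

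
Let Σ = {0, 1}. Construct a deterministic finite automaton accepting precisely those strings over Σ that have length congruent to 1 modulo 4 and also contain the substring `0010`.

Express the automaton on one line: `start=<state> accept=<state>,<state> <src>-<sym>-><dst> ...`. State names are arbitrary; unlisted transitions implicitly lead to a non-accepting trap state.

Run two small machines in parallel and take their product. The first has 4 states tracking the input length modulo 4; the second has 5 states tracking whether and how much of `0010` has been seen. A product state is a pair (one from each), accepting exactly when both do.
With 20 states:
          0    1  
>  q0     q1   q2 
   q1     q3   q4 
   q2     q5   q4 
   q3     q6   q7 
   q4     q8   q9 
   q5     q6   q9 
   q6    q10  q11 
   q7    q12   q0 
   q8    q10   q0 
   q9    q13   q0 
   q10   q14  q15 
   q11   q16   q2 
   q12   q16  q16 
   q13   q14   q2 
   q14    q3  q17 
   q15   q18   q4 
 * q16   q18  q18 
   q17   q19   q9 
   q18   q19  q19 
   q19   q12  q12 
(> = start, * = accepting)

start=q0 accept=q16 q0-0->q1 q0-1->q2 q1-0->q3 q1-1->q4 q2-0->q5 q2-1->q4 q3-0->q6 q3-1->q7 q4-0->q8 q4-1->q9 q5-0->q6 q5-1->q9 q6-0->q10 q6-1->q11 q7-0->q12 q7-1->q0 q8-0->q10 q8-1->q0 q9-0->q13 q9-1->q0 q10-0->q14 q10-1->q15 q11-0->q16 q11-1->q2 q12-0->q16 q12-1->q16 q13-0->q14 q13-1->q2 q14-0->q3 q14-1->q17 q15-0->q18 q15-1->q4 q16-0->q18 q16-1->q18 q17-0->q19 q17-1->q9 q18-0->q19 q18-1->q19 q19-0->q12 q19-1->q12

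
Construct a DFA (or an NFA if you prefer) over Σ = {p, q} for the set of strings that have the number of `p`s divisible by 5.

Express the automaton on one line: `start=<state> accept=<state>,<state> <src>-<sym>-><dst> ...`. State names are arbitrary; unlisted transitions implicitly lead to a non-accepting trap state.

The only thing that matters is how many `p`s have appeared, reduced mod 5. Use one state per residue: S0 for 0, …, S4 for 4. Reading `p` moves to the next residue; anything else stays put. S0 is accepting.
A 5-state machine:
        p   q  
>* S0   S1  S0 
   S1   S2  S1 
   S2   S3  S2 
   S3   S4  S3 
   S4   S0  S4 
(> = start, * = accepting)

start=S0 accept=S0 S0-p->S1 S0-q->S0 S1-p->S2 S1-q->S1 S2-p->S3 S2-q->S2 S3-p->S4 S3-q->S3 S4-p->S0 S4-q->S4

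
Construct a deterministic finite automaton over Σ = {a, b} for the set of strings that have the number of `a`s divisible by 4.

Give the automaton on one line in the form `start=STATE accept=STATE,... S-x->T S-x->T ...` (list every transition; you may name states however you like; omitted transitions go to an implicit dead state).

start=S0 accept=S0 S0-a->S1 S0-b->S0 S1-a->S2 S1-b->S1 S2-a->S3 S2-b->S2 S3-a->S0 S3-b->S3

The only thing that matters is how many `a`s have appeared, reduced mod 4. Use one state per residue: S0 for 0, …, S3 for 3. Reading `a` moves to the next residue; anything else stays put. S0 is accepting.
4 states suffice.
        a   b  
>* S0   S1  S0 
   S1   S2  S1 
   S2   S3  S2 
   S3   S0  S3 
(> = start, * = accepting)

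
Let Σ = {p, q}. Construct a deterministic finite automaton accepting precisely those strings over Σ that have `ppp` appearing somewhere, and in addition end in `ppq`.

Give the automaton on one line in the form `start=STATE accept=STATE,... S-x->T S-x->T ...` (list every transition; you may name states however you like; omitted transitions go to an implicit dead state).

start=A accept=E A-p->B A-q->A B-p->C B-q->A C-p->D C-q->A D-p->D D-q->E E-p->F E-q->G F-p->D F-q->G G-p->F G-q->G

Build one automaton per condition and run them in lockstep. The first has 4 states tracking whether and how much of `ppp` has been seen; the second has 4 states tracking how much of the suffix `ppq` has currently been matched. A product state is a pair (one from each), accepting exactly when both do. Equivalent product states are then merged.
       p  q 
>  A   B  A 
   B   C  A 
   C   D  A 
   D   D  E 
 * E   F  G 
   F   D  G 
   G   F  G 
(> = start, * = accepting)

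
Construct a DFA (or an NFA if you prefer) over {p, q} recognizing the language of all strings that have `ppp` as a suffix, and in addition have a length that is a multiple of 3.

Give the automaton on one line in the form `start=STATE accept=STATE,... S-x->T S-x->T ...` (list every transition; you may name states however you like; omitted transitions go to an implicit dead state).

Run two small machines in parallel and take their product. The first has 4 states tracking how much of the suffix `ppp` has currently been matched; the second has 3 states tracking the input length modulo 3. A product state is a pair (one from each), accepting exactly when both do. Minimizing collapses redundant product states.
6 states suffice.
       p  q 
>  A   B  C 
   B   D  E 
   C   E  E 
   D   F  A 
   E   A  A 
 * F   B  C 
(> = start, * = accepting)

start=A accept=F A-p->B A-q->C B-p->D B-q->E C-p->E C-q->E D-p->F D-q->A E-p->A E-q->A F-p->B F-q->C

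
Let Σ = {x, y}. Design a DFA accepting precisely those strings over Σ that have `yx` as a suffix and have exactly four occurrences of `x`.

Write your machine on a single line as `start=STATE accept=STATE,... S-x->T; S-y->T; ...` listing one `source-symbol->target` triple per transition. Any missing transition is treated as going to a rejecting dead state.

start=q0; accept=q14; q0-x->q1; q0-y->q2; q1-x->q3; q1-y->q4; q2-x->q5; q2-y->q2; q3-x->q6; q3-y->q7; q4-x->q8; q4-y->q4; q5-x->q3; q5-y->q4; q6-x->q9; q6-y->q10; q7-x->q11; q7-y->q7; q8-x->q6; q8-y->q7; q9-x->q12; q9-y->q13; q10-x->q14; q10-y->q10; q11-x->q9; q11-y->q10; q12-x->q12; q12-y->q15; q13-x->q16; q13-y->q13; q14-x->q12; q14-y->q13; q15-x->q16; q15-y->q15; q16-x->q12; q16-y->q15

Handle the two conditions separately and then intersect. One (3 states) tracks how much of the suffix `yx` has currently been matched; the other (6 states) tracks the count of `x`s, saturating at 5. Each combined state is a pair, one component from each; accept when both components accept.
A 17-state machine:
          x    y  
>  q0     q1   q2 
   q1     q3   q4 
   q2     q5   q2 
   q3     q6   q7 
   q4     q8   q4 
   q5     q3   q4 
   q6     q9  q10 
   q7    q11   q7 
   q8     q6   q7 
   q9    q12  q13 
   q10   q14  q10 
   q11    q9  q10 
   q12   q12  q15 
   q13   q16  q13 
 * q14   q12  q13 
   q15   q16  q15 
   q16   q12  q15 
(> = start, * = accepting)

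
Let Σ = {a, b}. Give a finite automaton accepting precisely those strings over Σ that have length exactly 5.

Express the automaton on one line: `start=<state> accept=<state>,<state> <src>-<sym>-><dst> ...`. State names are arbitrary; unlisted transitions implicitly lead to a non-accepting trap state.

We only need to distinguish lengths 0, 1, …, 5, and '>5'. Chain q0 → q1 → q2 → q3 → q4 → q5 → q6 on every symbol, with q6 looping. Accepting states: {q5}.
With 7 states:
        a   b  
>  q0   q1  q1 
   q1   q2  q2 
   q2   q3  q3 
   q3   q4  q4 
   q4   q5  q5 
 * q5   q6  q6 
   q6   q6  q6 
(> = start, * = accepting)

start=q0 accept=q5 q0-a->q1 q0-b->q1 q1-a->q2 q1-b->q2 q2-a->q3 q2-b->q3 q3-a->q4 q3-b->q4 q4-a->q5 q4-b->q5 q5-a->q6 q5-b->q6 q6-a->q6 q6-b->q6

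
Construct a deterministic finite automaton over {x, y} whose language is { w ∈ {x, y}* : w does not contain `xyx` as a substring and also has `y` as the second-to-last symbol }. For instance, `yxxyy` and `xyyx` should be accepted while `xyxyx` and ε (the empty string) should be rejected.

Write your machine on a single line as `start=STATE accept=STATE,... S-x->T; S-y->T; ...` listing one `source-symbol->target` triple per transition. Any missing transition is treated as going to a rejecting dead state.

Handle the two conditions separately and then intersect. One (4 states) tracks partial matches of the forbidden pattern `xyx`; the other (7 states) tracks the last 2 symbols read. Each combined state is a pair, one component from each; accept when both components accept.
With 11 states:
          x    y  
>  q0     q1   q2 
   q1     q3   q4 
   q2     q5   q6 
   q3     q3   q4 
   q4     q7   q6 
 * q5     q3   q4 
 * q6     q5   q6 
   q7     q8   q9 
   q8     q8   q9 
   q9     q7  q10 
   q10    q7  q10 
(> = start, * = accepting)

start=q0; accept=q5,q6; q0-x->q1; q0-y->q2; q1-x->q3; q1-y->q4; q2-x->q5; q2-y->q6; q3-x->q3; q3-y->q4; q4-x->q7; q4-y->q6; q5-x->q3; q5-y->q4; q6-x->q5; q6-y->q6; q7-x->q8; q7-y->q9; q8-x->q8; q8-y->q9; q9-x->q7; q9-y->q10; q10-x->q7; q10-y->q10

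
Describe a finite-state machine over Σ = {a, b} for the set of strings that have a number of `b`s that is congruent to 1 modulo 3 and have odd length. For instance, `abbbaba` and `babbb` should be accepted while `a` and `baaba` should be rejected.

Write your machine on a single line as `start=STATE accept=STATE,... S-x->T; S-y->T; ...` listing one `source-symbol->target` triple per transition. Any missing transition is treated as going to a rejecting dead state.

Run two small machines in parallel and take their product. One (3 states) tracks the count of `b`s modulo 3; the other (2 states) tracks the input length modulo 2. Each combined state is a pair, one component from each; accept when both components accept.
6 states suffice.
        a   b  
>  S0   S1  S2 
   S1   S0  S3 
 * S2   S3  S4 
   S3   S2  S5 
   S4   S5  S1 
   S5   S4  S0 
(> = start, * = accepting)

start=S0; accept=S2; S0-a->S1; S0-b->S2; S1-a->S0; S1-b->S3; S2-a->S3; S2-b->S4; S3-a->S2; S3-b->S5; S4-a->S5; S4-b->S1; S5-a->S4; S5-b->S0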